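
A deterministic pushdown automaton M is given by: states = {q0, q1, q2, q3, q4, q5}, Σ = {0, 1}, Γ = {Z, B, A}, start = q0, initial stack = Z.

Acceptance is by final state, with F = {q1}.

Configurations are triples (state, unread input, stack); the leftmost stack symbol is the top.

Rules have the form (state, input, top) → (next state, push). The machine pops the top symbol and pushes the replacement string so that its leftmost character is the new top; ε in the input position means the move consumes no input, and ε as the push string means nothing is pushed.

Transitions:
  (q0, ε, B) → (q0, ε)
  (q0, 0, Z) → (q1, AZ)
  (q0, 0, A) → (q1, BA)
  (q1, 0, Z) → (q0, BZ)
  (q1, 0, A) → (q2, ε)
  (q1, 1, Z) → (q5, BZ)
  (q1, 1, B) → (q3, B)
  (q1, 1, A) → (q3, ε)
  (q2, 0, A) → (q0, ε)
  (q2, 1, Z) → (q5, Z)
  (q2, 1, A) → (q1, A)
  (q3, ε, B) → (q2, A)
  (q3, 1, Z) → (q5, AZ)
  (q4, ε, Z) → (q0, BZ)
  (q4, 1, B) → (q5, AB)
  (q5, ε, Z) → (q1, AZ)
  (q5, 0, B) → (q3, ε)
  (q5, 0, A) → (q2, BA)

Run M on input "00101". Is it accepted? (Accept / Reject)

(q0, 00101, Z)
  read 0, top Z: go to q1, push AZ → (q1, 0101, AZ)
  read 0, top A: go to q2, push ε → (q2, 101, Z)
  read 1, top Z: go to q5, push Z → (q5, 01, Z)
  ε-move, top Z: go to q1, push AZ → (q1, 01, AZ)
  read 0, top A: go to q2, push ε → (q2, 1, Z)
  read 1, top Z: go to q5, push Z → (q5, ε, Z)
  ε-move, top Z: go to q1, push AZ → (q1, ε, AZ)
All input consumed; state q1 ∈ F.

Accept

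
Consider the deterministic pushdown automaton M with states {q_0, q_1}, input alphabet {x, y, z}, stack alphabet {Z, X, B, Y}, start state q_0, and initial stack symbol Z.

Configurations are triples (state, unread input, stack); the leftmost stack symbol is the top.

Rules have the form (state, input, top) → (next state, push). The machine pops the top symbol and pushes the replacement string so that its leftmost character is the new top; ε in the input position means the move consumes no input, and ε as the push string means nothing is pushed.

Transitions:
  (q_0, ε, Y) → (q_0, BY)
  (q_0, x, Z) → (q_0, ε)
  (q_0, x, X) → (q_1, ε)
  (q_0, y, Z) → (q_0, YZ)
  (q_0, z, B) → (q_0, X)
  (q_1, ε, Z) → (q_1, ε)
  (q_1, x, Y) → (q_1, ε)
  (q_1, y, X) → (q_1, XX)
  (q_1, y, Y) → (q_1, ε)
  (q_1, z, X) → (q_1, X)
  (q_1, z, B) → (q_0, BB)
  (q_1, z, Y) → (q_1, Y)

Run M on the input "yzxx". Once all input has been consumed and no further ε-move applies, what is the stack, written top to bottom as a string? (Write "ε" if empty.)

(q_0, yzxx, Z)
  read y, top Z: go to q_0, push YZ → (q_0, zxx, YZ)
  ε-move, top Y: go to q_0, push BY → (q_0, zxx, BYZ)
  read z, top B: go to q_0, push X → (q_0, xx, XYZ)
  read x, top X: go to q_1, push ε → (q_1, x, YZ)
  read x, top Y: go to q_1, push ε → (q_1, ε, Z)
  ε-move, top Z: go to q_1, push ε → (q_1, ε, ε)
All input consumed in state q_1 with stack ε.

ε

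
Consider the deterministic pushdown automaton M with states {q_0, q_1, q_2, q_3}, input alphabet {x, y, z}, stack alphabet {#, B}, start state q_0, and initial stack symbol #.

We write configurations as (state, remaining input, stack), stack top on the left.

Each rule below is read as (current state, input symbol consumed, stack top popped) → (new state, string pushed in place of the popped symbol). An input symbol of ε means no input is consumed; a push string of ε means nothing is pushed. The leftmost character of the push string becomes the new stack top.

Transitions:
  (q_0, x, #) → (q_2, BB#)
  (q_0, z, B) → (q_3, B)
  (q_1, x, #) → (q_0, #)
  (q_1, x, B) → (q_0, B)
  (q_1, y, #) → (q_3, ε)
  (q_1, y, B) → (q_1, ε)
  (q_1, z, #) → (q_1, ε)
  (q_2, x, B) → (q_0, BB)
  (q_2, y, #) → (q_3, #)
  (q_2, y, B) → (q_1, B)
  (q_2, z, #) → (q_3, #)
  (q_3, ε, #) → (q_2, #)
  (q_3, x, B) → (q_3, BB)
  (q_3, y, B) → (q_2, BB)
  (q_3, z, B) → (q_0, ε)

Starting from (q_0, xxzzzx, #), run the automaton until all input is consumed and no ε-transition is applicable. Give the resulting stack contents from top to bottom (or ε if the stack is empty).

(q_0, xxzzzx, #)
  read x, top #: go to q_2, push BB# → (q_2, xzzzx, BB#)
  read x, top B: go to q_0, push BB → (q_0, zzzx, BBB#)
  read z, top B: go to q_3, push B → (q_3, zzx, BBB#)
  read z, top B: go to q_0, push ε → (q_0, zx, BB#)
  read z, top B: go to q_3, push B → (q_3, x, BB#)
  read x, top B: go to q_3, push BB → (q_3, ε, BBB#)
All input consumed in state q_3 with stack BBB#.

BBB#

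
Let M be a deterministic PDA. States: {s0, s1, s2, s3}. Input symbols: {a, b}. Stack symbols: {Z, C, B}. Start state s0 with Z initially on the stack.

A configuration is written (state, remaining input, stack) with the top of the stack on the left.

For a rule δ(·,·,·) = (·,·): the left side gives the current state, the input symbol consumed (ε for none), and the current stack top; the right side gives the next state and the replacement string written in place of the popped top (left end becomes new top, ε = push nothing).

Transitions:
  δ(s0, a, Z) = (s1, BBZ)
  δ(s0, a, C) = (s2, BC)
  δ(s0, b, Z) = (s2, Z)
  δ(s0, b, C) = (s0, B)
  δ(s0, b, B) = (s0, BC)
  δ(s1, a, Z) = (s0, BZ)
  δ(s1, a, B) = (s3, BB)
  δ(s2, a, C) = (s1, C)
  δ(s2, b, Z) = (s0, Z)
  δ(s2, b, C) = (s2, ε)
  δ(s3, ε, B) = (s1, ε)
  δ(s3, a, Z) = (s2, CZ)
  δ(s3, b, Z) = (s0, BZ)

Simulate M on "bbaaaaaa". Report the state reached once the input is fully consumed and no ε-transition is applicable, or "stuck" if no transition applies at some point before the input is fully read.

(s0, bbaaaaaa, Z)
  read b, top Z: go to s2, push Z → (s2, baaaaaa, Z)
  read b, top Z: go to s0, push Z → (s0, aaaaaa, Z)
  read a, top Z: go to s1, push BBZ → (s1, aaaaa, BBZ)
  read a, top B: go to s3, push BB → (s3, aaaa, BBBZ)
  ε-move, top B: go to s1, push ε → (s1, aaaa, BBZ)
  read a, top B: go to s3, push BB → (s3, aaa, BBBZ)
  ε-move, top B: go to s1, push ε → (s1, aaa, BBZ)
  read a, top B: go to s3, push BB → (s3, aa, BBBZ)
  ε-move, top B: go to s1, push ε → (s1, aa, BBZ)
  read a, top B: go to s3, push BB → (s3, a, BBBZ)
  ε-move, top B: go to s1, push ε → (s1, a, BBZ)
  read a, top B: go to s3, push BB → (s3, ε, BBBZ)
  ε-move, top B: go to s1, push ε → (s1, ε, BBZ)
All input consumed; M is in state s1.

s1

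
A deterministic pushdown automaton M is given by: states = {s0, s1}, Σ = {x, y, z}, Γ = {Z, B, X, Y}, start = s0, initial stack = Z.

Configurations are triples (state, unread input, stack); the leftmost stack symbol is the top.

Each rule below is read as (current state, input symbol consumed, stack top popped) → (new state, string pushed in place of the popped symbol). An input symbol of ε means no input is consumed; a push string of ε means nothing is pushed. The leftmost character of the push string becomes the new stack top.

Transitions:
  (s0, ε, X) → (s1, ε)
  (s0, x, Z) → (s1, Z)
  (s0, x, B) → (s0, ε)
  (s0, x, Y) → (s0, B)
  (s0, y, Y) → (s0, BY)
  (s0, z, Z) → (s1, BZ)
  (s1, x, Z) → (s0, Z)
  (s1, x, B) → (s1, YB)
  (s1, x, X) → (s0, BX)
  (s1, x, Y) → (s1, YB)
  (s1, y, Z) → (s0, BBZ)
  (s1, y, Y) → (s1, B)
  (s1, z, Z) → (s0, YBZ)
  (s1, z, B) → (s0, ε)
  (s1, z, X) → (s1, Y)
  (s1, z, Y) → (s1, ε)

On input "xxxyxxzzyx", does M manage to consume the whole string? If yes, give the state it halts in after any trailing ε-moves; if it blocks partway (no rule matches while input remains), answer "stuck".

stuck

(s0, xxxyxxzzyx, Z) ⊢ (s1, xxyxxzzyx, Z) ⊢ (s0, xyxxzzyx, Z) ⊢ (s1, yxxzzyx, Z) ⊢ (s0, xxzzyx, BBZ) ⊢ (s0, xzzyx, BZ) ⊢ (s0, zzyx, Z) ⊢ (s1, zyx, BZ) ⊢ (s0, yx, Z)
No transition for (s0, y, top Z); M blocks with input yx remaining.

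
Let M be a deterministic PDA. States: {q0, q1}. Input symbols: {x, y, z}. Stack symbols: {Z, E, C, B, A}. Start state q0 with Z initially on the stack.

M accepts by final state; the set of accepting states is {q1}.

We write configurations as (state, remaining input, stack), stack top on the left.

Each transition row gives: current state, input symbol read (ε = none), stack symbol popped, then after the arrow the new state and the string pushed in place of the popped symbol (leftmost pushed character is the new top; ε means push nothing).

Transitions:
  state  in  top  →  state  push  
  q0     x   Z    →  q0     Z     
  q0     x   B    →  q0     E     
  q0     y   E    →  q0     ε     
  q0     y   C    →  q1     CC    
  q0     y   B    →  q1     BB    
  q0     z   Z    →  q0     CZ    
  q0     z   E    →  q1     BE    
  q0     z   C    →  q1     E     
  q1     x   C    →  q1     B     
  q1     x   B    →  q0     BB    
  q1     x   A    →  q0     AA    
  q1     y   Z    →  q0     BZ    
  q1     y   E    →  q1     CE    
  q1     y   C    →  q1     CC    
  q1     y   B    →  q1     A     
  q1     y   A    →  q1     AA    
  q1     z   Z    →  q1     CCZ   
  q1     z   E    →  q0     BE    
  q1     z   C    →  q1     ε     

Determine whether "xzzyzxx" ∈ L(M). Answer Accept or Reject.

Reject

(q0, xzzyzxx, Z)
  read x, top Z: go to q0, push Z → (q0, zzyzxx, Z)
  read z, top Z: go to q0, push CZ → (q0, zyzxx, CZ)
  read z, top C: go to q1, push E → (q1, yzxx, EZ)
  read y, top E: go to q1, push CE → (q1, zxx, CEZ)
  read z, top C: go to q1, push ε → (q1, xx, EZ)
No transition applies at (q1, xx, EZ); input not fully consumed.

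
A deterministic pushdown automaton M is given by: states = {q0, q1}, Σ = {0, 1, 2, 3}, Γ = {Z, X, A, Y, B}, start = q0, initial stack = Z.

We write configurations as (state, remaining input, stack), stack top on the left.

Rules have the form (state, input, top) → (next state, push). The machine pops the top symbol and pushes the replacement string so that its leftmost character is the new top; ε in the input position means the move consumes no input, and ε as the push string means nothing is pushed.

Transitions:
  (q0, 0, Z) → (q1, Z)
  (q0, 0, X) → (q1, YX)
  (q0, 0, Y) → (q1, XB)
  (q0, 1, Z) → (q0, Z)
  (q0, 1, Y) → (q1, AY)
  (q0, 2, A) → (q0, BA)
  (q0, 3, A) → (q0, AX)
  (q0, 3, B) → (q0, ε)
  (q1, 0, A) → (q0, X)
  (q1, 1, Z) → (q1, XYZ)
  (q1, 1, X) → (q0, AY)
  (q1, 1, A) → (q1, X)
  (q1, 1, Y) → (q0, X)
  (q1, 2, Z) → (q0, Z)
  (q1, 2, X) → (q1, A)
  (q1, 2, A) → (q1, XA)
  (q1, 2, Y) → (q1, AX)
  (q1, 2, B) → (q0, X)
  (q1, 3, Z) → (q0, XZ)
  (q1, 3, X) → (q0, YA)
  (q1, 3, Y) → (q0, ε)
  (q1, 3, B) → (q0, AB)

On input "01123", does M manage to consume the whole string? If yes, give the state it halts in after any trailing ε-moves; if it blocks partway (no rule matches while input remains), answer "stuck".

(q0, 01123, Z) ⊢ (q1, 1123, Z) ⊢ (q1, 123, XYZ) ⊢ (q0, 23, AYYZ) ⊢ (q0, 3, BAYYZ) ⊢ (q0, ε, AYYZ)
All input consumed; M is in state q0.

q0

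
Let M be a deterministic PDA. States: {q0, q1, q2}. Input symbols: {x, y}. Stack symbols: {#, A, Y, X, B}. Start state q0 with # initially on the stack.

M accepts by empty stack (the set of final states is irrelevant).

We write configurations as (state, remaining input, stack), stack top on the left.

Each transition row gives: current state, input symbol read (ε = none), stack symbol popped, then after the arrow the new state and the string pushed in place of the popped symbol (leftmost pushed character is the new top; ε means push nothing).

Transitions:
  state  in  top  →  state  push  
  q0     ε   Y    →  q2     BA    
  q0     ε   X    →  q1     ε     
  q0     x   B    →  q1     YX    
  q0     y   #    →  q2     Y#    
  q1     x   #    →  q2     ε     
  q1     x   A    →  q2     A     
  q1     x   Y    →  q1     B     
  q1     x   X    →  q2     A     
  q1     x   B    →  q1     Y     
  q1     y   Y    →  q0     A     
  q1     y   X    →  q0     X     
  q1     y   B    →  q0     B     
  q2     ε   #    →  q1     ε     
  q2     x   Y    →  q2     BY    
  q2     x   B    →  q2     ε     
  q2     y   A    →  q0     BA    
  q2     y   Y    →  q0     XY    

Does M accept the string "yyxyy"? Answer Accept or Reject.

(q0, yyxyy, #)
  read y, top #: go to q2, push Y# → (q2, yxyy, Y#)
  read y, top Y: go to q0, push XY → (q0, xyy, XY#)
  ε-move, top X: go to q1, push ε → (q1, xyy, Y#)
  read x, top Y: go to q1, push B → (q1, yy, B#)
  read y, top B: go to q0, push B → (q0, y, B#)
No transition applies at (q0, y, B#); input not fully consumed.

Reject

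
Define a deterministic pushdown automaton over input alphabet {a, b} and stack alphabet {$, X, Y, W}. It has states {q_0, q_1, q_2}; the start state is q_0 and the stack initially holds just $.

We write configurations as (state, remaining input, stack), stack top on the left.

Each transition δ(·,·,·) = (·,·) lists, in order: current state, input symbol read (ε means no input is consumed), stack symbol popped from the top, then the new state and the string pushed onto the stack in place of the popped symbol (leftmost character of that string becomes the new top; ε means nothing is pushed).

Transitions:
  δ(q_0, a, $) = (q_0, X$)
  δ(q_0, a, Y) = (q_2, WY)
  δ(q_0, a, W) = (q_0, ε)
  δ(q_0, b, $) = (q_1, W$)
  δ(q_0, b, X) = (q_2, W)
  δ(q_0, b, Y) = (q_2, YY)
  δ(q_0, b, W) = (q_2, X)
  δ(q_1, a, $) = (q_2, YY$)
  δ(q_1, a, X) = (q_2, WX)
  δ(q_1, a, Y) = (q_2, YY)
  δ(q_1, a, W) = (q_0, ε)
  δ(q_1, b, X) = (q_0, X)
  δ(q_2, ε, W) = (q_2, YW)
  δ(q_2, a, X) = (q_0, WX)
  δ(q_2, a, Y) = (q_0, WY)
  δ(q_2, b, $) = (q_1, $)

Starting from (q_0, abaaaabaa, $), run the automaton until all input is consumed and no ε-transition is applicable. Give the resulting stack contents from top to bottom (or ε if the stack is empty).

XYWYW$

(q_0, abaaaabaa, $)
  read a, top $: go to q_0, push X$ → (q_0, baaaabaa, X$)
  read b, top X: go to q_2, push W → (q_2, aaaabaa, W$)
  ε-move, top W: go to q_2, push YW → (q_2, aaaabaa, YW$)
  read a, top Y: go to q_0, push WY → (q_0, aaabaa, WYW$)
  read a, top W: go to q_0, push ε → (q_0, aabaa, YW$)
  read a, top Y: go to q_2, push WY → (q_2, abaa, WYW$)
  ε-move, top W: go to q_2, push YW → (q_2, abaa, YWYW$)
  read a, top Y: go to q_0, push WY → (q_0, baa, WYWYW$)
  read b, top W: go to q_2, push X → (q_2, aa, XYWYW$)
  read a, top X: go to q_0, push WX → (q_0, a, WXYWYW$)
  read a, top W: go to q_0, push ε → (q_0, ε, XYWYW$)
All input consumed in state q_0 with stack XYWYW$.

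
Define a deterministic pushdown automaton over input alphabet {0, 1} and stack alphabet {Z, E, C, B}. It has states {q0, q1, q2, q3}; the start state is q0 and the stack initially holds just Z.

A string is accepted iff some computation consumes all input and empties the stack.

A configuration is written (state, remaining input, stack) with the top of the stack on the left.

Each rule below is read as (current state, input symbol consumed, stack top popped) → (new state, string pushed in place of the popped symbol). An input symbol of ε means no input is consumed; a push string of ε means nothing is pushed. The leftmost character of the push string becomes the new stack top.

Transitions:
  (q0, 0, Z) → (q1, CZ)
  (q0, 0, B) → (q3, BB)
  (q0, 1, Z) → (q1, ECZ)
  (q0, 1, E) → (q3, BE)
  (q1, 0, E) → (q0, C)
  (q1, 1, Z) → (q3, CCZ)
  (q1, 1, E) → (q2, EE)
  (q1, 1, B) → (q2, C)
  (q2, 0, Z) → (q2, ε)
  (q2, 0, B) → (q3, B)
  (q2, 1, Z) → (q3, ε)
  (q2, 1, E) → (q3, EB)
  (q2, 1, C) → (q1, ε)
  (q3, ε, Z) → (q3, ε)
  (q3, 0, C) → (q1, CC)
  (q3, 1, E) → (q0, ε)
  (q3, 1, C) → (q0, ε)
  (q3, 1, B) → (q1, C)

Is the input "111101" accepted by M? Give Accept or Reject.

Reject

(q0, 111101, Z)
  read 1, top Z: go to q1, push ECZ → (q1, 11101, ECZ)
  read 1, top E: go to q2, push EE → (q2, 1101, EECZ)
  read 1, top E: go to q3, push EB → (q3, 101, EBECZ)
  read 1, top E: go to q0, push ε → (q0, 01, BECZ)
  read 0, top B: go to q3, push BB → (q3, 1, BBECZ)
  read 1, top B: go to q1, push C → (q1, ε, CBECZ)
All input consumed; stack is CBECZ, not empty, and no further ε-move applies.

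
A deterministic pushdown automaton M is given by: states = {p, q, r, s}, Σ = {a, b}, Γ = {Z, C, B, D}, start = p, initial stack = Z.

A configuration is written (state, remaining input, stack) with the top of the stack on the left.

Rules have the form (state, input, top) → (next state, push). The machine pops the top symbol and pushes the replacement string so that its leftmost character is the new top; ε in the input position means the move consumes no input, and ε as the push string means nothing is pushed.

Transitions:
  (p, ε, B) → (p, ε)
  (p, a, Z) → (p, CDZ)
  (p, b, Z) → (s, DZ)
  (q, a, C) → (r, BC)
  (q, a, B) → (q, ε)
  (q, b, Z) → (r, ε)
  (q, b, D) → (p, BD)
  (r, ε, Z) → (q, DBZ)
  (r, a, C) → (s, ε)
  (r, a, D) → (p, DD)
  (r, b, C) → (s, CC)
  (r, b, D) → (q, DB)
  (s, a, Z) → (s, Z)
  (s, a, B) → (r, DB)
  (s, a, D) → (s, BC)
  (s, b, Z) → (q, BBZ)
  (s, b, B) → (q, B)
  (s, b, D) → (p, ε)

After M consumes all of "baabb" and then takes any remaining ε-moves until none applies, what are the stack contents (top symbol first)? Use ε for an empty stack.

(p, baabb, Z)
  read b, top Z: go to s, push DZ → (s, aabb, DZ)
  read a, top D: go to s, push BC → (s, abb, BCZ)
  read a, top B: go to r, push DB → (r, bb, DBCZ)
  read b, top D: go to q, push DB → (q, b, DBBCZ)
  read b, top D: go to p, push BD → (p, ε, BDBBCZ)
  ε-move, top B: go to p, push ε → (p, ε, DBBCZ)
All input consumed in state p with stack DBBCZ.

DBBCZ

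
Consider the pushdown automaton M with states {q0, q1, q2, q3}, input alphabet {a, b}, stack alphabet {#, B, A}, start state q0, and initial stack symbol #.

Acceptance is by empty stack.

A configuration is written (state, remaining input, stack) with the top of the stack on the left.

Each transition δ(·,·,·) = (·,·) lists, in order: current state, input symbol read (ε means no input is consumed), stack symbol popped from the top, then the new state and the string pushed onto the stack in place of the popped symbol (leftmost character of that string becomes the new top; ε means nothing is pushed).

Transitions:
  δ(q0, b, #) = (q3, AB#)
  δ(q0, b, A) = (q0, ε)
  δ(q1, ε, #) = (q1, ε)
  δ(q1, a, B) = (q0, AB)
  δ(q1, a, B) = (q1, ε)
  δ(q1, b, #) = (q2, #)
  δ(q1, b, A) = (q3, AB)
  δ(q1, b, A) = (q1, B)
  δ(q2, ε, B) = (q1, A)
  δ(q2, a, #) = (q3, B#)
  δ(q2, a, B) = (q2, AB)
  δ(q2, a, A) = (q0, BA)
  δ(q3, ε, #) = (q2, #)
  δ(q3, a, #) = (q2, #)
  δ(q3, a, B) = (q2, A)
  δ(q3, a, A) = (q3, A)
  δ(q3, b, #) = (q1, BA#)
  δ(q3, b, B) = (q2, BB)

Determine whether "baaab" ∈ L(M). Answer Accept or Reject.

No computation consumes all input and empties the stack.

Reject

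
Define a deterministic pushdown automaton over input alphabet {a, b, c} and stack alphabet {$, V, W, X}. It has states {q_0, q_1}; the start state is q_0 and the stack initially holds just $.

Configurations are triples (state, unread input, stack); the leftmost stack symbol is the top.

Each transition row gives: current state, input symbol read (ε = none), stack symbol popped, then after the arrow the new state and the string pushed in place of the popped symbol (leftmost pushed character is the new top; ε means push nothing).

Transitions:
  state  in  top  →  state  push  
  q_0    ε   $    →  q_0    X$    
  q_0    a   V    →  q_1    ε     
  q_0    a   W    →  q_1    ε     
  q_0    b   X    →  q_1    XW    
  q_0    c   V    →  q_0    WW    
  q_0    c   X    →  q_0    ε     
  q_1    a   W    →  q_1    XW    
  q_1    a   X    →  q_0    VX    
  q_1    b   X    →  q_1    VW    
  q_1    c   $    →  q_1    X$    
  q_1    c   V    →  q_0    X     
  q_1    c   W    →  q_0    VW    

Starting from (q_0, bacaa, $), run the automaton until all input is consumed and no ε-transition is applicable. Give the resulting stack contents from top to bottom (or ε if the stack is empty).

XWXW$

(q_0, bacaa, $)
  ε-move, top $: go to q_0, push X$ → (q_0, bacaa, X$)
  read b, top X: go to q_1, push XW → (q_1, acaa, XW$)
  read a, top X: go to q_0, push VX → (q_0, caa, VXW$)
  read c, top V: go to q_0, push WW → (q_0, aa, WWXW$)
  read a, top W: go to q_1, push ε → (q_1, a, WXW$)
  read a, top W: go to q_1, push XW → (q_1, ε, XWXW$)
All input consumed in state q_1 with stack XWXW$.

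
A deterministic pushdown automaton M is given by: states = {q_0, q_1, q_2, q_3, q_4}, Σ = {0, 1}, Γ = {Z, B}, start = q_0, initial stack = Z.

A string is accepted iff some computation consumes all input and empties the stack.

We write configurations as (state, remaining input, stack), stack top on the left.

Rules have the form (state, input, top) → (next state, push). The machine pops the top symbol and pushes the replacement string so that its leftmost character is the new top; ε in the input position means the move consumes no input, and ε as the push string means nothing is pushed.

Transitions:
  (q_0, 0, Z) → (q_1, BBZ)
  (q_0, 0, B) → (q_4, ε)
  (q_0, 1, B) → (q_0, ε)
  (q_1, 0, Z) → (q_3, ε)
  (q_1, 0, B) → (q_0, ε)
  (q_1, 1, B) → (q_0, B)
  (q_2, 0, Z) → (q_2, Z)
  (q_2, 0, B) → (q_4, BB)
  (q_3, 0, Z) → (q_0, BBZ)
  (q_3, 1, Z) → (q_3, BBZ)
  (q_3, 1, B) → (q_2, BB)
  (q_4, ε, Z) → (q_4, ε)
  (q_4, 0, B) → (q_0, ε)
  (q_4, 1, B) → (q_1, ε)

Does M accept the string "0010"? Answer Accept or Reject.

(q_0, 0010, Z)
  read 0, top Z: go to q_1, push BBZ → (q_1, 010, BBZ)
  read 0, top B: go to q_0, push ε → (q_0, 10, BZ)
  read 1, top B: go to q_0, push ε → (q_0, 0, Z)
  read 0, top Z: go to q_1, push BBZ → (q_1, ε, BBZ)
All input consumed; stack is BBZ, not empty, and no further ε-move applies.

Reject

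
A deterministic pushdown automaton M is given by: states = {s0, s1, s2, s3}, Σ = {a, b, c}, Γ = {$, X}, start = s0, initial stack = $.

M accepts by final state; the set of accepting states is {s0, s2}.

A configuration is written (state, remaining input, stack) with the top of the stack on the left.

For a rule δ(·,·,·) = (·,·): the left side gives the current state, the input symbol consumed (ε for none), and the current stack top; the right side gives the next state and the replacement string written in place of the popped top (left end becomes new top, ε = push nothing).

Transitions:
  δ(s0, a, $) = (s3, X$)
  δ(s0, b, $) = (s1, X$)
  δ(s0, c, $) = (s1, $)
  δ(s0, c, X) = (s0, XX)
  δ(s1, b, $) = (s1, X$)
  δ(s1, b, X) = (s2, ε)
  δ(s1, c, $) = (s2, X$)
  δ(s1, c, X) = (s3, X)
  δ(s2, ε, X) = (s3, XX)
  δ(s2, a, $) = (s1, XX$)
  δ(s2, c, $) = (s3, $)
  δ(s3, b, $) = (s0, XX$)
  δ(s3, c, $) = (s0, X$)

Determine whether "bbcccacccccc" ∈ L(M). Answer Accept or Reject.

Reject

(s0, bbcccacccccc, $)
  read b, top $: go to s1, push X$ → (s1, bcccacccccc, X$)
  read b, top X: go to s2, push ε → (s2, cccacccccc, $)
  read c, top $: go to s3, push $ → (s3, ccacccccc, $)
  read c, top $: go to s0, push X$ → (s0, cacccccc, X$)
  read c, top X: go to s0, push XX → (s0, acccccc, XX$)
No transition applies at (s0, acccccc, XX$); input not fully consumed.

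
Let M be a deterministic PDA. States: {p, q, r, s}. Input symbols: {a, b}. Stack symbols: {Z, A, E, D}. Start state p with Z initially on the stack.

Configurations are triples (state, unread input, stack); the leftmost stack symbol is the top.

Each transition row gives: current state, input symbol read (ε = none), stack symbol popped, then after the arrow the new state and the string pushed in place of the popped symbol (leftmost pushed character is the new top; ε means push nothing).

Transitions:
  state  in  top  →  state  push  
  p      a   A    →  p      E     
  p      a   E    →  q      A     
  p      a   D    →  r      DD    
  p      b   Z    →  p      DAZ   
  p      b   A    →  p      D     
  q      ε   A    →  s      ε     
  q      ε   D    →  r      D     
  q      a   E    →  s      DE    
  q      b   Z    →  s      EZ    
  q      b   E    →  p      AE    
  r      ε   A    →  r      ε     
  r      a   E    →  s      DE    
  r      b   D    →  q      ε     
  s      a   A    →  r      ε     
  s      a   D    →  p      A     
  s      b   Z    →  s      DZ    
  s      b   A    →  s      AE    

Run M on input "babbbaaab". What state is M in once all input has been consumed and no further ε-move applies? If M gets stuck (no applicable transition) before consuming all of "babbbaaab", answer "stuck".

s

(p, babbbaaab, Z) ⊢ (p, abbbaaab, DAZ) ⊢ (r, bbbaaab, DDAZ) ⊢ (q, bbaaab, DAZ) ⊢ (r, bbaaab, DAZ) ⊢ (q, baaab, AZ) ⊢ (s, baaab, Z) ⊢ (s, aaab, DZ) ⊢ (p, aab, AZ) ⊢ (p, ab, EZ) ⊢ (q, b, AZ) ⊢ (s, b, Z) ⊢ (s, ε, DZ)
All input consumed; M is in state s.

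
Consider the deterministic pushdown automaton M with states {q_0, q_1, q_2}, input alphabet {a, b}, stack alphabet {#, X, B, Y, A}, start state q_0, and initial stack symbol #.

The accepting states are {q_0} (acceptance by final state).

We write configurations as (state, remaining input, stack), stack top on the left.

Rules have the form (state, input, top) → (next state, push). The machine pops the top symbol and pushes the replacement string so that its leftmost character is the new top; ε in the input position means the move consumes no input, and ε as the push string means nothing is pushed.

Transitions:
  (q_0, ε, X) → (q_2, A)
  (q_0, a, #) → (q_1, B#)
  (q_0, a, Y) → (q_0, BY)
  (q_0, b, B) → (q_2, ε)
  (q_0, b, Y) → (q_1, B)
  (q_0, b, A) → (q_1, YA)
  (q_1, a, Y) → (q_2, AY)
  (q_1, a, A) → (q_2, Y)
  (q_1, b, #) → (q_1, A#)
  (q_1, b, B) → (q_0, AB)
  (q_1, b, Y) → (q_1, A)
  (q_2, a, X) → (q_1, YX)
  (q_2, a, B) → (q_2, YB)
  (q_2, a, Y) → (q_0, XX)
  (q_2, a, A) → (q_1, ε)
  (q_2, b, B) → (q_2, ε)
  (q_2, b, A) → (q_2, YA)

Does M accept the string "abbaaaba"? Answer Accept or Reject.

(q_0, abbaaaba, #)
  read a, top #: go to q_1, push B# → (q_1, bbaaaba, B#)
  read b, top B: go to q_0, push AB → (q_0, baaaba, AB#)
  read b, top A: go to q_1, push YA → (q_1, aaaba, YAB#)
  read a, top Y: go to q_2, push AY → (q_2, aaba, AYAB#)
  read a, top A: go to q_1, push ε → (q_1, aba, YAB#)
  read a, top Y: go to q_2, push AY → (q_2, ba, AYAB#)
  read b, top A: go to q_2, push YA → (q_2, a, YAYAB#)
  read a, top Y: go to q_0, push XX → (q_0, ε, XXAYAB#)
All input consumed; state q_0 ∈ F.

Accept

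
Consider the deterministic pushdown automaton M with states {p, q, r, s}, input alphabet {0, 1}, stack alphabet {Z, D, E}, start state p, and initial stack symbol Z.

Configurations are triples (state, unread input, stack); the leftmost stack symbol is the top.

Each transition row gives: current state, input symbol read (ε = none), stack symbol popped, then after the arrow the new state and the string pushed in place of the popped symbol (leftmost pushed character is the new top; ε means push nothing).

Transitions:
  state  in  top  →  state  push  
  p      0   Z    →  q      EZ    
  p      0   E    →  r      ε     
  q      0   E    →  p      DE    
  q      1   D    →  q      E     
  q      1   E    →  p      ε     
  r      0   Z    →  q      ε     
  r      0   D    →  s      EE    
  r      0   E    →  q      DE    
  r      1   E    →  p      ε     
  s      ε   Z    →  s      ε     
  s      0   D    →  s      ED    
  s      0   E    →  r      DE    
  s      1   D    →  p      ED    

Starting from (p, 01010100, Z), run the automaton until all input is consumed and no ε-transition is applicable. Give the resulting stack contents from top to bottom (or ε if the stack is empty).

DEZ

(p, 01010100, Z)
  read 0, top Z: go to q, push EZ → (q, 1010100, EZ)
  read 1, top E: go to p, push ε → (p, 010100, Z)
  read 0, top Z: go to q, push EZ → (q, 10100, EZ)
  read 1, top E: go to p, push ε → (p, 0100, Z)
  read 0, top Z: go to q, push EZ → (q, 100, EZ)
  read 1, top E: go to p, push ε → (p, 00, Z)
  read 0, top Z: go to q, push EZ → (q, 0, EZ)
  read 0, top E: go to p, push DE → (p, ε, DEZ)
All input consumed in state p with stack DEZ.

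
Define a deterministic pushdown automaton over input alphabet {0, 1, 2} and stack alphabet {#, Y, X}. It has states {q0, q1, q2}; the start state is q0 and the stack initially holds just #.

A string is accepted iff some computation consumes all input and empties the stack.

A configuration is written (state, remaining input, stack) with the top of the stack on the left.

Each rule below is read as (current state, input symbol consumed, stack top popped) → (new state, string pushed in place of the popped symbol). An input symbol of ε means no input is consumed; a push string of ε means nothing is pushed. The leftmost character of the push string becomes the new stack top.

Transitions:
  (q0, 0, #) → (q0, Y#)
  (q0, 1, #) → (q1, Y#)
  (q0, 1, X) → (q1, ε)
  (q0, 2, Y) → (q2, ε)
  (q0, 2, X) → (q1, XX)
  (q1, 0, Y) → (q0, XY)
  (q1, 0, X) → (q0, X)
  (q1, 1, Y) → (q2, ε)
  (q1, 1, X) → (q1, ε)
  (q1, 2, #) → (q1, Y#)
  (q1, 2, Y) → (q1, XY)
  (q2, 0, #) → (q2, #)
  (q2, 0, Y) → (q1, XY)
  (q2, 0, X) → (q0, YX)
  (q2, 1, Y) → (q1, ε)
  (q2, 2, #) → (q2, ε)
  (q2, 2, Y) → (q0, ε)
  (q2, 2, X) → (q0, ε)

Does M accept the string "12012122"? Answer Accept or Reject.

Reject

(q0, 12012122, #)
  read 1, top #: go to q1, push Y# → (q1, 2012122, Y#)
  read 2, top Y: go to q1, push XY → (q1, 012122, XY#)
  read 0, top X: go to q0, push X → (q0, 12122, XY#)
  read 1, top X: go to q1, push ε → (q1, 2122, Y#)
  read 2, top Y: go to q1, push XY → (q1, 122, XY#)
  read 1, top X: go to q1, push ε → (q1, 22, Y#)
  read 2, top Y: go to q1, push XY → (q1, 2, XY#)
No transition applies at (q1, 2, XY#); input not fully consumed.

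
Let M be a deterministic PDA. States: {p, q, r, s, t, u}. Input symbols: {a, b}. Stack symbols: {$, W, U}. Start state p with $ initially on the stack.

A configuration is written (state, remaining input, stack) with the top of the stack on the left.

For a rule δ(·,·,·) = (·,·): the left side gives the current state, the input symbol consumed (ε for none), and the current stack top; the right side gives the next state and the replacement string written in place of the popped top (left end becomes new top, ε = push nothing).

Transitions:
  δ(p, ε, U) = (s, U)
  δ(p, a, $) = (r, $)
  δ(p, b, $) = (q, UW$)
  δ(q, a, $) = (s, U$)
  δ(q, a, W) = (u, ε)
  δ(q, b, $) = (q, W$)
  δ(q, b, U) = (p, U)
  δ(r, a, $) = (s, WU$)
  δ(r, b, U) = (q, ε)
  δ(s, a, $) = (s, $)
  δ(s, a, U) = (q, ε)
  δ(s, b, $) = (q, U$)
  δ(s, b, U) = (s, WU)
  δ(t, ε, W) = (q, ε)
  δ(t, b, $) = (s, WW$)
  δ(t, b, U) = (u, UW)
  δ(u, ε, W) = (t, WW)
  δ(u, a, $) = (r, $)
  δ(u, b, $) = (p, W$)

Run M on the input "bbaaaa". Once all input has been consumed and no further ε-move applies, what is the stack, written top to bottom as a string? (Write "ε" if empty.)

WU$

(p, bbaaaa, $)
  read b, top $: go to q, push UW$ → (q, baaaa, UW$)
  read b, top U: go to p, push U → (p, aaaa, UW$)
  ε-move, top U: go to s, push U → (s, aaaa, UW$)
  read a, top U: go to q, push ε → (q, aaa, W$)
  read a, top W: go to u, push ε → (u, aa, $)
  read a, top $: go to r, push $ → (r, a, $)
  read a, top $: go to s, push WU$ → (s, ε, WU$)
All input consumed in state s with stack WU$.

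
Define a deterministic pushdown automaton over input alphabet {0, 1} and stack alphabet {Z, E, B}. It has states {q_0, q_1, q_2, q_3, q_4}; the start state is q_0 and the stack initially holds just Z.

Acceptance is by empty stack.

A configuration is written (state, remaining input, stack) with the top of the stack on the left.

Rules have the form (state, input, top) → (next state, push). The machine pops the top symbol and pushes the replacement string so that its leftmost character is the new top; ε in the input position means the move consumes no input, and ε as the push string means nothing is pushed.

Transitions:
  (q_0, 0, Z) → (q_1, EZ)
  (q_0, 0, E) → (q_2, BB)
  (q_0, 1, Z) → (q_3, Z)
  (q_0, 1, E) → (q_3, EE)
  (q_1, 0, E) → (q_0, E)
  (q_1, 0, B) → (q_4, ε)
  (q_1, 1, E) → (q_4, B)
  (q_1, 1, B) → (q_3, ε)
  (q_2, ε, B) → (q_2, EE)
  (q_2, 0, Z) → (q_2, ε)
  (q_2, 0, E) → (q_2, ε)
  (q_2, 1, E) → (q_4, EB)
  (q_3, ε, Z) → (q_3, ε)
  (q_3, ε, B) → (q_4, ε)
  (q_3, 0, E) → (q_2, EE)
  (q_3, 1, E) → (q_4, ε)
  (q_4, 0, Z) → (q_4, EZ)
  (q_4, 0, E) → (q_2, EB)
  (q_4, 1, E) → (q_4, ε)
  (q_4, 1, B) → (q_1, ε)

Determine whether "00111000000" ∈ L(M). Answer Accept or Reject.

Accept

(q_0, 00111000000, Z)
  read 0, top Z: go to q_1, push EZ → (q_1, 0111000000, EZ)
  read 0, top E: go to q_0, push E → (q_0, 111000000, EZ)
  read 1, top E: go to q_3, push EE → (q_3, 11000000, EEZ)
  read 1, top E: go to q_4, push ε → (q_4, 1000000, EZ)
  read 1, top E: go to q_4, push ε → (q_4, 000000, Z)
  read 0, top Z: go to q_4, push EZ → (q_4, 00000, EZ)
  read 0, top E: go to q_2, push EB → (q_2, 0000, EBZ)
  read 0, top E: go to q_2, push ε → (q_2, 000, BZ)
  ε-move, top B: go to q_2, push EE → (q_2, 000, EEZ)
  read 0, top E: go to q_2, push ε → (q_2, 00, EZ)
  read 0, top E: go to q_2, push ε → (q_2, 0, Z)
  read 0, top Z: go to q_2, push ε → (q_2, ε, ε)
All input consumed and the stack is empty.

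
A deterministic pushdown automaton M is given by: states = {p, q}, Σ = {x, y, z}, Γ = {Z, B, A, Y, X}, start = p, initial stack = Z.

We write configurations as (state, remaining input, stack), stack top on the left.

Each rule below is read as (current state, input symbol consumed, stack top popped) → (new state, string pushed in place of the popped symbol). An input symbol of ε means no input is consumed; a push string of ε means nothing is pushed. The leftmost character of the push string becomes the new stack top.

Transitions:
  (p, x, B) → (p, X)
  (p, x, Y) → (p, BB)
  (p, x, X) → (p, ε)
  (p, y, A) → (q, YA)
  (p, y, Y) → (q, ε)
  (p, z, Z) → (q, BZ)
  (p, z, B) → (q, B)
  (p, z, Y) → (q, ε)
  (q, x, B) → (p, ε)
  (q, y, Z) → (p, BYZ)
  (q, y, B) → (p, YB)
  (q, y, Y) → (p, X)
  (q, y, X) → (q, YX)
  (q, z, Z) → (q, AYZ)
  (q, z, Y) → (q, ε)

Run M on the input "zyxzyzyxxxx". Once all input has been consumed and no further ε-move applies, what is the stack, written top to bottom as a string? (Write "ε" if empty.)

(p, zyxzyzyxxxx, Z)
  read z, top Z: go to q, push BZ → (q, yxzyzyxxxx, BZ)
  read y, top B: go to p, push YB → (p, xzyzyxxxx, YBZ)
  read x, top Y: go to p, push BB → (p, zyzyxxxx, BBBZ)
  read z, top B: go to q, push B → (q, yzyxxxx, BBBZ)
  read y, top B: go to p, push YB → (p, zyxxxx, YBBBZ)
  read z, top Y: go to q, push ε → (q, yxxxx, BBBZ)
  read y, top B: go to p, push YB → (p, xxxx, YBBBZ)
  read x, top Y: go to p, push BB → (p, xxx, BBBBBZ)
  read x, top B: go to p, push X → (p, xx, XBBBBZ)
  read x, top X: go to p, push ε → (p, x, BBBBZ)
  read x, top B: go to p, push X → (p, ε, XBBBZ)
All input consumed in state p with stack XBBBZ.

XBBBZ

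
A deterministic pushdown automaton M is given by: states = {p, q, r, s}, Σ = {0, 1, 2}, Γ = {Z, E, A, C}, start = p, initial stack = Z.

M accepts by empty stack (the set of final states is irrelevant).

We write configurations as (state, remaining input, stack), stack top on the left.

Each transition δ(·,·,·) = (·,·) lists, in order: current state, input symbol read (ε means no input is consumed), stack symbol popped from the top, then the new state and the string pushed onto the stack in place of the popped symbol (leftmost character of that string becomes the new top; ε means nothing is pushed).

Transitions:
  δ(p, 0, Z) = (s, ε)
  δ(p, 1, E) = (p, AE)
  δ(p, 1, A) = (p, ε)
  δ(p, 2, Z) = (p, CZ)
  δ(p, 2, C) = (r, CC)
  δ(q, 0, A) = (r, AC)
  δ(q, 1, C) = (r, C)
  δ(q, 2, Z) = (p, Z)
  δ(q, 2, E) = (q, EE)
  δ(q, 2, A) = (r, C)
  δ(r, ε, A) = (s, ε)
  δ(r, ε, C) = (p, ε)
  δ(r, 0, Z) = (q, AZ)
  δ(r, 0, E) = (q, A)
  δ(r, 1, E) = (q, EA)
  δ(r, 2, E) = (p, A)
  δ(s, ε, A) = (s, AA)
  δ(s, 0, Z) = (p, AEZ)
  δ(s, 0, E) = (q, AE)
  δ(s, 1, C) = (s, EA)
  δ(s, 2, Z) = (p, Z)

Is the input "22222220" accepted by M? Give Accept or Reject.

Reject

(p, 22222220, Z)
  read 2, top Z: go to p, push CZ → (p, 2222220, CZ)
  read 2, top C: go to r, push CC → (r, 222220, CCZ)
  ε-move, top C: go to p, push ε → (p, 222220, CZ)
  read 2, top C: go to r, push CC → (r, 22220, CCZ)
  ε-move, top C: go to p, push ε → (p, 22220, CZ)
  read 2, top C: go to r, push CC → (r, 2220, CCZ)
  ε-move, top C: go to p, push ε → (p, 2220, CZ)
  read 2, top C: go to r, push CC → (r, 220, CCZ)
  ε-move, top C: go to p, push ε → (p, 220, CZ)
  read 2, top C: go to r, push CC → (r, 20, CCZ)
  ε-move, top C: go to p, push ε → (p, 20, CZ)
  read 2, top C: go to r, push CC → (r, 0, CCZ)
  ε-move, top C: go to p, push ε → (p, 0, CZ)
No transition applies at (p, 0, CZ); input not fully consumed.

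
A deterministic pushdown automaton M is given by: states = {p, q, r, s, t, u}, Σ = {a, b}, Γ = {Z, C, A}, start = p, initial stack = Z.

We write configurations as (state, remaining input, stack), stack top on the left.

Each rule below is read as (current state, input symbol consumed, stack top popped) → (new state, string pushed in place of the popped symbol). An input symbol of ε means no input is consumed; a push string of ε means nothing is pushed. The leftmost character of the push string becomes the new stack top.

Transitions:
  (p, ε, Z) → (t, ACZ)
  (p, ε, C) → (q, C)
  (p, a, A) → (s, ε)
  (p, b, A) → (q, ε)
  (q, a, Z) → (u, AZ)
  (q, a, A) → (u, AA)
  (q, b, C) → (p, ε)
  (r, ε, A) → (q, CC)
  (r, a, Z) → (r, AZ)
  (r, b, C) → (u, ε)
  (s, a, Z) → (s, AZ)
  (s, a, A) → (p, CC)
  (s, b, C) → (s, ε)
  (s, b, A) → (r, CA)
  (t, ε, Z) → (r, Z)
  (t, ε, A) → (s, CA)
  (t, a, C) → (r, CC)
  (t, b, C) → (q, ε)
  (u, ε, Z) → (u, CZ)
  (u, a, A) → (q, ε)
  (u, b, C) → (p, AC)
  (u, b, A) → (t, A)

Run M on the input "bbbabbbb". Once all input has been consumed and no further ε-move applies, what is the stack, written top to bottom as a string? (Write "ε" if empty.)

ACZ

(p, bbbabbbb, Z)
  ε-move, top Z: go to t, push ACZ → (t, bbbabbbb, ACZ)
  ε-move, top A: go to s, push CA → (s, bbbabbbb, CACZ)
  read b, top C: go to s, push ε → (s, bbabbbb, ACZ)
  read b, top A: go to r, push CA → (r, babbbb, CACZ)
  read b, top C: go to u, push ε → (u, abbbb, ACZ)
  read a, top A: go to q, push ε → (q, bbbb, CZ)
  read b, top C: go to p, push ε → (p, bbb, Z)
  ε-move, top Z: go to t, push ACZ → (t, bbb, ACZ)
  ε-move, top A: go to s, push CA → (s, bbb, CACZ)
  read b, top C: go to s, push ε → (s, bb, ACZ)
  read b, top A: go to r, push CA → (r, b, CACZ)
  read b, top C: go to u, push ε → (u, ε, ACZ)
All input consumed in state u with stack ACZ.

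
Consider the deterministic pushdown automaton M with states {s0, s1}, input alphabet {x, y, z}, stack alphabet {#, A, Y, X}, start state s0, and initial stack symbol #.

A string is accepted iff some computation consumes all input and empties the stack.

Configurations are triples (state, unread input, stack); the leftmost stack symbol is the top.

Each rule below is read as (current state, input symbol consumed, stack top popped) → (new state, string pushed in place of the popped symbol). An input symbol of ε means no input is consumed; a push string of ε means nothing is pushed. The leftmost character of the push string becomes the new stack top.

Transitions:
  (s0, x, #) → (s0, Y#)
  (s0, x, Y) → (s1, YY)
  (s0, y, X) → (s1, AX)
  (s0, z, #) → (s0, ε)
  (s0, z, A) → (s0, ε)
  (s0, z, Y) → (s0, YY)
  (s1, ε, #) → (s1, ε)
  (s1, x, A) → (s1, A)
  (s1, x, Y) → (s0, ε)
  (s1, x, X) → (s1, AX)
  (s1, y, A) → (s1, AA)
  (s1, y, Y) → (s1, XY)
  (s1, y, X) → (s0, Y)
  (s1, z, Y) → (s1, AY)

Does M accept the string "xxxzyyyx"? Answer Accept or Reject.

Reject

(s0, xxxzyyyx, #)
  read x, top #: go to s0, push Y# → (s0, xxzyyyx, Y#)
  read x, top Y: go to s1, push YY → (s1, xzyyyx, YY#)
  read x, top Y: go to s0, push ε → (s0, zyyyx, Y#)
  read z, top Y: go to s0, push YY → (s0, yyyx, YY#)
No transition applies at (s0, yyyx, YY#); input not fully consumed.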